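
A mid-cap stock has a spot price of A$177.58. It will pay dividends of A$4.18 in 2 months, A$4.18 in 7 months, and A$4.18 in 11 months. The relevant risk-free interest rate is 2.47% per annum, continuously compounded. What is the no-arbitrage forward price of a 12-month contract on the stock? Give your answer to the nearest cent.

A$169.34

PV(dividends) I = 4.18·e^(−0.0247·2/12) + 4.18·e^(−0.0247·7/12) + 4.18·e^(−0.0247·11/12)
I = 4.1628 + 4.1202 + 4.0864 = 12.3694
F = (S − I)·e^(rT) = (177.58 − 12.3694) · e^(0.0247·12/12)
= 165.2106 · e^0.024700 = 165.2106 × 1.025008 = A$169.34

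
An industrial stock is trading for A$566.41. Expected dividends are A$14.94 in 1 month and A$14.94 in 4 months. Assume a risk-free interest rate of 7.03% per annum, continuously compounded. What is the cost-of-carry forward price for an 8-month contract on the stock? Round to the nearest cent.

PV(dividends) I = 14.94·e^(−0.0703·1/12) + 14.94·e^(−0.0703·4/12)
I = 14.8527 + 14.5940 = 29.4467
F = (S − I)·e^(rT) = (566.41 − 29.4467) · e^(0.0703·8/12)
= 536.9633 · e^0.046867 = 536.9633 × 1.047983 = A$562.73

A$562.73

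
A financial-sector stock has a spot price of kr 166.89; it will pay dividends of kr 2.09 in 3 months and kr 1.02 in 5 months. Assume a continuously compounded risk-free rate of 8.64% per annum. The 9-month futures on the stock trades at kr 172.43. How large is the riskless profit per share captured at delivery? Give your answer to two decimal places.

kr 2.40 per share

PV(dividends) I = 2.09·e^(−0.0864·3/12) + 1.02·e^(−0.0864·5/12) = 3.0293
Fair futures F* = (S − I)·e^(rT) = (166.89 − 3.0293)·e^0.064800 = 163.8607 × 1.066946 = 174.8305
Market kr 172.43 < fair 174.8305: forward underpriced → reverse cash-and-carry (short the stock, invest proceeds at r, pay the dividends, go long the forward).
Profit at T = |F_mkt − F*| = |172.43 − 174.8305| = kr 2.40 per share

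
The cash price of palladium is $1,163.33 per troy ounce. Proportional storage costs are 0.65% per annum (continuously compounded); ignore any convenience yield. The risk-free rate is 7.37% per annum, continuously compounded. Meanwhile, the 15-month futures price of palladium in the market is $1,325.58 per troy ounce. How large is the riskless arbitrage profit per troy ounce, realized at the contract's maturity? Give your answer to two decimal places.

Fair futures: F* = S·e^(carry·T), with carry = (r + u) = 0.0737 + 0.0065 = 0.0802
F* = 1163.33 · e^(0.0802 × 15/12) = 1163.33 · e^0.10025000 = 1163.33 × 1.10544725 = $1285.9999
Market $1325.58 > fair $1285.9999: forward overpriced → cash-and-carry (buy spot, short the forward).
At maturity, profit = |F_mkt − F*| = |1325.58 − 1285.9999| = $39.58 per troy ounce

$39.58 per troy ounce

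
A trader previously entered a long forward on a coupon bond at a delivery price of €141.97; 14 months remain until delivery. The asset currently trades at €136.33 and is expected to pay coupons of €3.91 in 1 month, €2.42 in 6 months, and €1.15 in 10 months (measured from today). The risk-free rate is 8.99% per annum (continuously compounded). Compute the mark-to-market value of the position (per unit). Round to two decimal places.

PV(remaining coupons) I = 3.91·e^(−0.0899·1/12) + 2.42·e^(−0.0899·6/12) + 1.15·e^(−0.0899·10/12) = 7.2614
Current forward F = (S − I)·e^(rT) = (136.33 − 7.2614)·e^(0.0899·14/12) = 129.0686 × 1.110581 = 143.3411
Value (long) = (F − K)·e^(−rT) = (143.3411 − 141.97) × 0.900430 = 1.2346
Value = €1.23

€1.23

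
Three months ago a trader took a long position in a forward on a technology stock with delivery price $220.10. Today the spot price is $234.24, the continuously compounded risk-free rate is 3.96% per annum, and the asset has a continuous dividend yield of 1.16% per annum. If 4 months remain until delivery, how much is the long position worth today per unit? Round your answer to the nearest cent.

$16.12

Current fair forward for the remaining 4 months: F = S·e^((r − q)·T), (r − q) = 0.0396 − 0.0116 = 0.0280
F = 234.24 · e^(0.0280 × 4/12) = 234.24 × 1.009377 = 236.4365
Value of long forward = (F − K)·e^(−rT) = (236.4365 − 220.10) · e^(−0.0396·4/12)
= 16.3365 × 0.986887 = 16.12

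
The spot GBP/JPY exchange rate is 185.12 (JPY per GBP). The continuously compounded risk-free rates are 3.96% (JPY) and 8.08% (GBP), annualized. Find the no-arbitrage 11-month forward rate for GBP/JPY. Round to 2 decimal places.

F = S·e^((r_JPY − r_GBP)T) = 185.12 · e^((0.0396 − 0.0808) × 11/12)
= 185.12 · e^-0.037767 = 185.12 × 0.962937
F = 178.26 JPY per GBP

178.26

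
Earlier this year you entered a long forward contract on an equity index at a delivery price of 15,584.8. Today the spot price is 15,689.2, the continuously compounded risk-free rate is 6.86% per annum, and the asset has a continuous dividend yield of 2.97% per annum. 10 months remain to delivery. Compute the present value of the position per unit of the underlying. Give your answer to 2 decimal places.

Current fair forward for the remaining 10 months: F = S·e^((r − q)·T), (r − q) = 0.0686 − 0.0297 = 0.0389
F = 15689.2 · e^(0.0389 × 10/12) = 15689.2 × 1.03294781 = 16206.1248
Value of long forward = (F − K)·e^(−rT) = (16206.1248 − 15584.8) · e^(−0.0686·10/12)
= 621.3248 × 0.94443665 = 586.80

586.80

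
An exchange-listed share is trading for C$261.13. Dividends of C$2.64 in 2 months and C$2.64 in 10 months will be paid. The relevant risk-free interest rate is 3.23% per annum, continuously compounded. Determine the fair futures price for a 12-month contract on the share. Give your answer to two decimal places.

C$264.34

PV(dividends) I = 2.64·e^(−0.0323·2/12) + 2.64·e^(−0.0323·10/12)
I = 2.6258 + 2.5699 = 5.1957
F = (S − I)·e^(rT) = (261.13 − 5.1957) · e^(0.0323·12/12)
= 255.9343 · e^0.032300 = 255.9343 × 1.032827 = C$264.34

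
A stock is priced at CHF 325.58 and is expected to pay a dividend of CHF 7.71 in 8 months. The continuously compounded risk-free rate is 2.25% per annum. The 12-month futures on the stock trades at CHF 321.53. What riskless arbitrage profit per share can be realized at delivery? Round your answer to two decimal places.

PV(dividends) I = 7.71·e^(−0.0225·8/12) = 7.5952
Fair futures F* = (S − I)·e^(rT) = (325.58 − 7.5952)·e^0.022500 = 317.9848 × 1.022755 = 325.2205
Market CHF 321.53 < fair 325.2205: forward underpriced → reverse cash-and-carry (short the stock, invest proceeds at r, pay the dividends, go long the forward).
Profit at T = |F_mkt − F*| = |321.53 − 325.2205| = CHF 3.69 per share

CHF 3.69 per share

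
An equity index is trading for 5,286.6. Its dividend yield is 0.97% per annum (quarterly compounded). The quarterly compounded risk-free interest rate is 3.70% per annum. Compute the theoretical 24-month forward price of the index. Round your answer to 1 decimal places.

5,581.5

F = S · (1+r/4)^(4T) / (1+q/4)^(4T)
= 5286.6 × 1.076441 / 1.019565 = 5286.6 × 1.055785
F = 5,581.5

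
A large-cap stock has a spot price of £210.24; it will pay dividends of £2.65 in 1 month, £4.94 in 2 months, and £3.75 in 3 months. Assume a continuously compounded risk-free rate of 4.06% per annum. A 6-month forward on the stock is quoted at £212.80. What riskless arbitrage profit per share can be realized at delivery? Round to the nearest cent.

PV(dividends) I = 2.65·e^(−0.0406·1/12) + 4.94·e^(−0.0406·2/12) + 3.75·e^(−0.0406·3/12) = 11.2599
Fair forward F* = (S − I)·e^(rT) = (210.24 − 11.2599)·e^0.020300 = 198.9801 × 1.020507 = 203.0606
Market £212.80 > fair 203.0606: forward overpriced → cash-and-carry (borrow at r, buy the stock and collect the dividends, short the forward).
Profit at T = |F_mkt − F*| = |212.80 − 203.0606| = £9.74 per share

£9.74 per share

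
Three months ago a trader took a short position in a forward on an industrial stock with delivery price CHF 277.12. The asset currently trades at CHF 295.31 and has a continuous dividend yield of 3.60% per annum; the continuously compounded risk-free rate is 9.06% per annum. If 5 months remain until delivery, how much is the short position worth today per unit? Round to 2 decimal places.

Current fair forward for the remaining 5 months: F = S·e^((r − q)·T), (r − q) = 0.0906 − 0.0360 = 0.0546
F = 295.31 · e^(0.0546 × 5/12) = 295.31 × 1.023011 = 302.1054
Value of long forward = (F − K)·e^(−rT) = (302.1054 − 277.12) · e^(−0.0906·5/12)
= 24.9854 × 0.962954 = 24.06
Short position value = −(long value) = -CHF 24.06

-CHF 24.06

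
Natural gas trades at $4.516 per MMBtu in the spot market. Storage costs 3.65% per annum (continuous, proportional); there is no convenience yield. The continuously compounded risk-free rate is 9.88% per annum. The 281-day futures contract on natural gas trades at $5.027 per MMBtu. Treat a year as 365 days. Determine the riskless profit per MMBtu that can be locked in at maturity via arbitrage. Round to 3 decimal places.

$0.015 per MMBtu

Fair futures: F* = S·e^(carry·T), with carry = (r + u) = 0.0988 + 0.0365 = 0.1353
F* = 4.516 · e^(0.1353 × 281/365) = 4.516 · e^0.104162 = 4.516 × 1.109780 = $5.0118
Market $5.027 > fair $5.0118: forward overpriced → cash-and-carry (buy spot, short the forward).
At maturity, profit = |F_mkt − F*| = |5.027 − 5.0118| = $0.015 per MMBtu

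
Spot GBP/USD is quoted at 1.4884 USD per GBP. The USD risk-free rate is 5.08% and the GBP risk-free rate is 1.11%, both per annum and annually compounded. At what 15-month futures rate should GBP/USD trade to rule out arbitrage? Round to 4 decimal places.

By covered interest parity, F = S · (1+r_USD)^T / (1+r_GBP)^T
= 1.4884 × 1.063898 / 1.013894 = 1.4884 × 1.049319
F = 1.5618 USD per GBP

1.5618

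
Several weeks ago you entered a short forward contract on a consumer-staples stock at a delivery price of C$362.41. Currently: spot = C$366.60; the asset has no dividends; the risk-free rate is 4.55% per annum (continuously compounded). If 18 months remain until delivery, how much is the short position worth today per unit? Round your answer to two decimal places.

-C$28.10

Current fair forward for the remaining 18 months: F = S·e^(r·T), r = 0.0455
F = 366.60 · e^(0.0455 × 18/12) = 366.60 × 1.070633 = 392.4941
Value of long forward = (F − K)·e^(−rT) = (392.4941 − 362.41) · e^(−0.0455·18/12)
= 30.0841 × 0.934027 = 28.10
Short position value = −(long value) = -C$28.10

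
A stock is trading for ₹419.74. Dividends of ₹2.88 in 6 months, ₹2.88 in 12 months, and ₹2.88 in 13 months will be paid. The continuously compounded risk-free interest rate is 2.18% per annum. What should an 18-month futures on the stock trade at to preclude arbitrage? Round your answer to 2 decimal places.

₹424.93

PV(dividends) I = 2.88·e^(−0.0218·6/12) + 2.88·e^(−0.0218·12/12) + 2.88·e^(−0.0218·13/12)
I = 2.8488 + 2.8179 + 2.8128 = 8.4795
F = (S − I)·e^(rT) = (419.74 − 8.4795) · e^(0.0218·18/12)
= 411.2605 · e^0.032700 = 411.2605 × 1.033241 = ₹424.93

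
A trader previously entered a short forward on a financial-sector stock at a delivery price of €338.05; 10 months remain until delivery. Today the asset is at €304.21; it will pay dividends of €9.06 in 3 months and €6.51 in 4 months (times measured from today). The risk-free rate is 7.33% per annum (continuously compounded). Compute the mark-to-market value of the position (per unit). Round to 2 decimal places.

€29.06

PV(remaining dividends) I = 9.06·e^(−0.0733·3/12) + 6.51·e^(−0.0733·4/12) = 15.2484
Current forward F = (S − I)·e^(rT) = (304.21 − 15.2484)·e^(0.0733·10/12) = 288.9616 × 1.062987 = 307.1624
Value (long) = (F − K)·e^(−rT) = (307.1624 − 338.05) × 0.940745 = -29.0574
Short position value = −(long value) = €29.06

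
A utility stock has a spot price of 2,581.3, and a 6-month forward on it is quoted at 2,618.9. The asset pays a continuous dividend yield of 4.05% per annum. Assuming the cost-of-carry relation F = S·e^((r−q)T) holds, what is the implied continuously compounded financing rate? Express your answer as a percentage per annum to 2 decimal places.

From F = S·e^((r−q)T): (r − q) = ln(F/S)/T
ln(2618.9/2581.3) = ln(1.014566) = 0.014461
(r − q) = 0.014461 / (6/12) = 0.028922
r = ln(F/S)/T + q = 0.028922 + 0.0405 = 0.069422
r = 6.94%

6.94%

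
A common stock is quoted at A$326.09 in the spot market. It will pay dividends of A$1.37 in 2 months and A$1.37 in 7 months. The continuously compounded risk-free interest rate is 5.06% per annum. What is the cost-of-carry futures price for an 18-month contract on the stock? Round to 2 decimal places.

A$348.90

PV(dividends) I = 1.37·e^(−0.0506·2/12) + 1.37·e^(−0.0506·7/12)
I = 1.3585 + 1.3302 = 2.6887
F = (S − I)·e^(rT) = (326.09 − 2.6887) · e^(0.0506·18/12)
= 323.4013 · e^0.075900 = 323.4013 × 1.078855 = A$348.90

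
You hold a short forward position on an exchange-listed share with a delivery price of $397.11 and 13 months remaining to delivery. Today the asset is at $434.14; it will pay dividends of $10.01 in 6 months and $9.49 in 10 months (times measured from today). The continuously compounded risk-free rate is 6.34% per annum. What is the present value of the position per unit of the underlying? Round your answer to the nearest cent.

PV(remaining dividends) I = 10.01·e^(−0.0634·6/12) + 9.49·e^(−0.0634·10/12) = 18.6993
Current forward F = (S − I)·e^(rT) = (434.14 − 18.6993)·e^(0.0634·13/12) = 415.4407 × 1.071097 = 444.9773
Value (long) = (F − K)·e^(−rT) = (444.9773 − 397.11) × 0.933622 = 44.6900
Short position value = −(long value) = -$44.69

-$44.69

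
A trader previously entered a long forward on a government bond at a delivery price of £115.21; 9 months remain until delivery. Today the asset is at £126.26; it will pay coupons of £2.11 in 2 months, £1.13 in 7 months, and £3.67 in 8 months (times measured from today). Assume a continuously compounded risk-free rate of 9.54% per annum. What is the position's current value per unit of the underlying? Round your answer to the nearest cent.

PV(remaining coupons) I = 2.11·e^(−0.0954·2/12) + 1.13·e^(−0.0954·7/12) + 3.67·e^(−0.0954·8/12) = 6.5894
Current forward F = (S − I)·e^(rT) = (126.26 − 6.5894)·e^(0.0954·9/12) = 119.6706 × 1.074172 = 128.5468
Value (long) = (F − K)·e^(−rT) = (128.5468 − 115.21) × 0.930950 = 12.4159
Value = £12.42

£12.42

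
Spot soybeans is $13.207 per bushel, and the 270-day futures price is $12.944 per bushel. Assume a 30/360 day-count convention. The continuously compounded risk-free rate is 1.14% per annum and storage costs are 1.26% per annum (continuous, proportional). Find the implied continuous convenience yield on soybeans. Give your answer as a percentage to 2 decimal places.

5.08%

F = S·e^((r+u−y)T) ⇒ (r+u−y) = ln(F/S)/T
ln(12.944/13.207) = -0.020115; /T ⇒ -0.026820
y = r + u − ln(F/S)/T = 0.0114 + 0.0126 + 0.026820 = 0.050820
y = 5.08%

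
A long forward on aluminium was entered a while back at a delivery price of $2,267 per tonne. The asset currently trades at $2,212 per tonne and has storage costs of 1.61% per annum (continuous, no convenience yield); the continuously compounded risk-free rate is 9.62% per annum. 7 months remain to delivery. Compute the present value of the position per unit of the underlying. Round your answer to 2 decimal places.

Current fair forward for the remaining 7 months: F = S·e^((r + u)·T), (r + u) = 0.0962 + 0.0161 = 0.1123
F = 2212 · e^(0.1123 × 7/12) = 2212 × 1.06770163 = 2361.7560
Value of long forward = (F − K)·e^(−rT) = (2361.7560 − 2267) · e^(−0.0962·7/12)
= 94.7560 × 0.94542883 = 89.59

$89.59 per tonne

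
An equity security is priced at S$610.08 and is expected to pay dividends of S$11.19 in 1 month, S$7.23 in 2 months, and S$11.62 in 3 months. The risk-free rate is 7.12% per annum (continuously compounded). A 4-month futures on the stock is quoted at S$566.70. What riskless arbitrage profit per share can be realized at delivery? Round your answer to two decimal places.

PV(dividends) I = 11.19·e^(−0.0712·1/12) + 7.23·e^(−0.0712·2/12) + 11.62·e^(−0.0712·3/12) = 29.6835
Fair futures F* = (S − I)·e^(rT) = (610.08 − 29.6835)·e^0.023733 = 580.3965 × 1.024017 = 594.3359
Market S$566.70 < fair 594.3359: forward underpriced → reverse cash-and-carry (short the stock, invest proceeds at r, pay the dividends, go long the forward).
Profit at T = |F_mkt − F*| = |566.70 − 594.3359| = S$27.64 per share

S$27.64 per share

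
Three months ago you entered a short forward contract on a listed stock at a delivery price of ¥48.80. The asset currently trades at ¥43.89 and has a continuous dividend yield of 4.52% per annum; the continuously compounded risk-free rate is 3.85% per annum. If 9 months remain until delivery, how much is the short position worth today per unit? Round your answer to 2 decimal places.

Current fair forward for the remaining 9 months: F = S·e^((r − q)·T), (r − q) = 0.0385 − 0.0452 = -0.0067
F = 43.89 · e^(-0.0067 × 9/12) = 43.89 × 0.994988 = 43.6700
Value of long forward = (F − K)·e^(−rT) = (43.6700 − 48.80) · e^(−0.0385·9/12)
= -5.1300 × 0.971538 = -4.98
Short position value = −(long value) = ¥4.98

¥4.98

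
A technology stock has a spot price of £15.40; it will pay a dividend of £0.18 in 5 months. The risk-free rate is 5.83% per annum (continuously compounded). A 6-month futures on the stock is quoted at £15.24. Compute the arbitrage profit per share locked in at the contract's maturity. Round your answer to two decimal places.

£0.43 per share

PV(dividends) I = 0.18·e^(−0.0583·5/12) = 0.1757
Fair futures F* = (S − I)·e^(rT) = (15.40 − 0.1757)·e^0.029150 = 15.2243 × 1.029579 = 15.6746
Market £15.24 < fair 15.6746: forward underpriced → reverse cash-and-carry (short the stock, invest proceeds at r, pay the dividends, go long the forward).
Profit at T = |F_mkt − F*| = |15.24 − 15.6746| = £0.43 per share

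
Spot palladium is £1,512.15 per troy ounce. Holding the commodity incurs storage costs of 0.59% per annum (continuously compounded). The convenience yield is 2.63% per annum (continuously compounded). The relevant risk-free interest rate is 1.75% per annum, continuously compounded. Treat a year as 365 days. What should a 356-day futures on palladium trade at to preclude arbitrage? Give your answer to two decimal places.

Net carry = r + u − y = 0.0175 + 0.0059 − 0.0263 = -0.0029
F = S·e^((r+u−y)T) = 1512.15 · e^(-0.0029 × 356/365) = 1512.15 · e^-0.00282849
= 1512.15 × 0.99717551 = £1,507.88 per troy ounce

£1,507.88 per troy ounce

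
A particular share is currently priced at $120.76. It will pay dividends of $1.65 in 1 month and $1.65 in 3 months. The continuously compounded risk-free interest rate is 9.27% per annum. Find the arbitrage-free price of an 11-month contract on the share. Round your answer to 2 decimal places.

PV(dividends) I = 1.65·e^(−0.0927·1/12) + 1.65·e^(−0.0927·3/12)
I = 1.6373 + 1.6122 = 3.2495
F = (S − I)·e^(rT) = (120.76 − 3.2495) · e^(0.0927·11/12)
= 117.5105 · e^0.084975 = 117.5105 × 1.088690 = $127.93

$127.93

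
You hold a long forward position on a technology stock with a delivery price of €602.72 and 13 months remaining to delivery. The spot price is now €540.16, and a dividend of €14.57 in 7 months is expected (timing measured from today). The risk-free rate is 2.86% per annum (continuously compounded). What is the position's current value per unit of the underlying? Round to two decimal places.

-€58.50

PV(remaining dividends) I = 14.57·e^(−0.0286·7/12) = 14.3289
Current forward F = (S − I)·e^(rT) = (540.16 − 14.3289)·e^(0.0286·13/12) = 525.8311 × 1.031468 = 542.3780
Value (long) = (F − K)·e^(−rT) = (542.3780 − 602.72) × 0.969492 = -58.5011
Value = -€58.50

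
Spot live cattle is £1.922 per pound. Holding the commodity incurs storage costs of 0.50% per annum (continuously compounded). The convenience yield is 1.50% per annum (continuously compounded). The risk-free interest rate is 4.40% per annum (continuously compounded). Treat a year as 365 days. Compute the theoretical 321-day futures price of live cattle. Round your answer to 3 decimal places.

Net carry = r + u − y = 0.0440 + 0.0050 − 0.0150 = 0.0340
F = S·e^((r+u−y)T) = 1.922 · e^(0.0340 × 321/365) = 1.922 · e^0.029901
= 1.922 × 1.030353 = £1.980 per pound

£1.980 per pound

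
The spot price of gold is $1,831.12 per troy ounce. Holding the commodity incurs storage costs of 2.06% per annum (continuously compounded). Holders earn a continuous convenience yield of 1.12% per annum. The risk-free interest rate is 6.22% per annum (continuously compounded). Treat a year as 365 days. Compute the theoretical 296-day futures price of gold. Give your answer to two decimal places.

$1,940.59 per troy ounce

Net carry = r + u − y = 0.0622 + 0.0206 − 0.0112 = 0.0716
F = S·e^((r+u−y)T) = 1831.12 · e^(0.0716 × 296/365) = 1831.12 · e^0.05806466
= 1831.12 × 1.05978352 = $1,940.59 per troy ounce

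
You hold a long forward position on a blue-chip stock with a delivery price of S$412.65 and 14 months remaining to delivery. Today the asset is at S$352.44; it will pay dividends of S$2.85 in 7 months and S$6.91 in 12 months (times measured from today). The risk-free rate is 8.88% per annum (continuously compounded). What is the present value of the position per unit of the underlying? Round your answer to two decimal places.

PV(remaining dividends) I = 2.85·e^(−0.0888·7/12) + 6.91·e^(−0.0888·12/12) = 9.0290
Current forward F = (S − I)·e^(rT) = (352.44 − 9.0290)·e^(0.0888·14/12) = 343.4110 × 1.109157 = 380.8967
Value (long) = (F − K)·e^(−rT) = (380.8967 − 412.65) × 0.901586 = -28.6283
Value = -S$28.63

-S$28.63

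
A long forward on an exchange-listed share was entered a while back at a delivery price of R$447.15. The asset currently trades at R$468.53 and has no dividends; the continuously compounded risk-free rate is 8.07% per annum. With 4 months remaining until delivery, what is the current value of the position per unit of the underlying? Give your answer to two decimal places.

R$33.25

Current fair forward for the remaining 4 months: F = S·e^(r·T), r = 0.0807
F = 468.53 · e^(0.0807 × 4/12) = 468.53 × 1.027265 = 481.3045
Value of long forward = (F − K)·e^(−rT) = (481.3045 − 447.15) · e^(−0.0807·4/12)
= 34.1545 × 0.973459 = 33.25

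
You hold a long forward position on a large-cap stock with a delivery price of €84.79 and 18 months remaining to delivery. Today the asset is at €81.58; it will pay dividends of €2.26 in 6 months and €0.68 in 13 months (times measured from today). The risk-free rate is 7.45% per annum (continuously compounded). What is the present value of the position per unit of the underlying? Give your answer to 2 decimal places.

€2.95

PV(remaining dividends) I = 2.26·e^(−0.0745·6/12) + 0.68·e^(−0.0745·13/12) = 2.8046
Current forward F = (S − I)·e^(rT) = (81.58 − 2.8046)·e^(0.0745·18/12) = 78.7754 × 1.118233 = 88.0893
Value (long) = (F − K)·e^(−rT) = (88.0893 − 84.79) × 0.894268 = 2.9505
Value = €2.95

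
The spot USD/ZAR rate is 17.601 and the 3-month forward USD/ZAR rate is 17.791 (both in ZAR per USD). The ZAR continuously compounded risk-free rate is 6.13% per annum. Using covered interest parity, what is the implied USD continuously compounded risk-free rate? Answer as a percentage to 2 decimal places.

1.84%

F = S·e^((r_ZAR − r_USD)T) ⇒ r_USD = r_ZAR − ln(F/S)/T
ln(17.791/17.601) = 0.010737; /(3/12) = 0.042948
r_USD = 0.0613 − 0.042948 = 0.018352
r_USD = 1.84%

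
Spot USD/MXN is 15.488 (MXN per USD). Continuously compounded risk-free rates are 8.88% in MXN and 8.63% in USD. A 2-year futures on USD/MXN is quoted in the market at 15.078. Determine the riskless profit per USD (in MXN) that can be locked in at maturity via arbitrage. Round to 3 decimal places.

Fair futures: F* = S·e^(carry·T), with carry = (r_MXN − r_USD) = 0.0888 − 0.0863 = 0.0025
F* = 15.488 · e^(0.0025 × 2) = 15.488 · e^0.005000 = 15.488 × 1.005013 = 15.5656
Market 15.078 < fair 15.5656: forward underpriced → reverse cash-and-carry (short spot, go long the forward).
At maturity, profit = |F_mkt − F*| = |15.078 − 15.5656| = 0.488 per USD (in MXN)

0.488 per USD (in MXN)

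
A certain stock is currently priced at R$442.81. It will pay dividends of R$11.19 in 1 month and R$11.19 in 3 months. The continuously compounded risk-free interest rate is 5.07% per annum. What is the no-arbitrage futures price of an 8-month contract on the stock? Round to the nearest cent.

R$435.08

PV(dividends) I = 11.19·e^(−0.0507·1/12) + 11.19·e^(−0.0507·3/12)
I = 11.1428 + 11.0491 = 22.1919
F = (S − I)·e^(rT) = (442.81 − 22.1919) · e^(0.0507·8/12)
= 420.6181 · e^0.033800 = 420.6181 × 1.034378 = R$435.08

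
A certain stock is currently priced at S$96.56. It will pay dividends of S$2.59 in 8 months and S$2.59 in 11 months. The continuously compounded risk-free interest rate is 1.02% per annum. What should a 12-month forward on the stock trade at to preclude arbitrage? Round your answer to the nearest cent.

S$92.36

PV(dividends) I = 2.59·e^(−0.0102·8/12) + 2.59·e^(−0.0102·11/12)
I = 2.5724 + 2.5659 = 5.1383
F = (S − I)·e^(rT) = (96.56 − 5.1383) · e^(0.0102·12/12)
= 91.4217 · e^0.010200 = 91.4217 × 1.010252 = S$92.36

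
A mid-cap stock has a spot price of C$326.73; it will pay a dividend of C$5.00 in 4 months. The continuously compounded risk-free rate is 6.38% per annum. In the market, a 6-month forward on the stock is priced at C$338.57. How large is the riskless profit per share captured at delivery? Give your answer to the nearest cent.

C$6.30 per share

PV(dividends) I = 5.00·e^(−0.0638·4/12) = 4.8948
Fair forward F* = (S − I)·e^(rT) = (326.73 − 4.8948)·e^0.031900 = 321.8352 × 1.032414 = 332.2672
Market C$338.57 > fair 332.2672: forward overpriced → cash-and-carry (borrow at r, buy the stock and collect the dividends, short the forward).
Profit at T = |F_mkt − F*| = |338.57 − 332.2672| = C$6.30 per share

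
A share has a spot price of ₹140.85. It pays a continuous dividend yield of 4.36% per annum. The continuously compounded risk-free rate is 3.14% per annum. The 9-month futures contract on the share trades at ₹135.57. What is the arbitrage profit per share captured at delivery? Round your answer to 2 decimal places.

₹4.00 per share

Fair futures: F* = S·e^(carry·T), with carry = (r − q) = 0.0314 − 0.0436 = -0.0122
F* = 140.85 · e^(-0.0122 × 9/12) = 140.85 · e^-0.009150 = 140.85 × 0.990892 = ₹139.5671
Market ₹135.57 < fair ₹139.5671: forward underpriced → reverse cash-and-carry (short spot, go long the forward).
At maturity, profit = |F_mkt − F*| = |135.57 − 139.5671| = ₹4.00 per share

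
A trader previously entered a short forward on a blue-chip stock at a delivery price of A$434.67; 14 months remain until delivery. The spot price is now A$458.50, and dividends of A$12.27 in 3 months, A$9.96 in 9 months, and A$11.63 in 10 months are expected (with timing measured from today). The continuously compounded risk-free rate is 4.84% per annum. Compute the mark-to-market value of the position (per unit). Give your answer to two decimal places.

PV(remaining dividends) I = 12.27·e^(−0.0484·3/12) + 9.96·e^(−0.0484·9/12) + 11.63·e^(−0.0484·10/12) = 32.8976
Current forward F = (S − I)·e^(rT) = (458.50 − 32.8976)·e^(0.0484·14/12) = 425.6024 × 1.058091 = 450.3261
Value (long) = (F − K)·e^(−rT) = (450.3261 − 434.67) × 0.945098 = 14.7965
Short position value = −(long value) = -A$14.80

-A$14.80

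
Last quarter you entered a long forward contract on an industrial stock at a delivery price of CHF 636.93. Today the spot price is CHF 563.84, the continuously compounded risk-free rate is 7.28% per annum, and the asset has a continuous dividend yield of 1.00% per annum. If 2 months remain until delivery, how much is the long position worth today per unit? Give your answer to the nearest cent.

Current fair forward for the remaining 2 months: F = S·e^((r − q)·T), (r − q) = 0.0728 − 0.0100 = 0.0628
F = 563.84 · e^(0.0628 × 2/12) = 563.84 × 1.010522 = 569.7727
Value of long forward = (F − K)·e^(−rT) = (569.7727 − 636.93) · e^(−0.0728·2/12)
= -67.1573 × 0.987940 = -66.35

-CHF 66.35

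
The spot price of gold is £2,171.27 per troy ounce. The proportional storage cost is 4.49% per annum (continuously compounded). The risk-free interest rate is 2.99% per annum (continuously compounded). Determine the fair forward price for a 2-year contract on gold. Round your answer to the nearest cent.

Net carry = r + u − y = 0.0299 + 0.0449 − 0.0000 = 0.0748
F = S·e^((r+u−y)T) = 2171.27 · e^(0.0748 × 2) = 2171.27 · e^0.14960000
= 2171.27 × 1.16136960 = £2,521.65 per troy ounce

£2,521.65 per troy ounce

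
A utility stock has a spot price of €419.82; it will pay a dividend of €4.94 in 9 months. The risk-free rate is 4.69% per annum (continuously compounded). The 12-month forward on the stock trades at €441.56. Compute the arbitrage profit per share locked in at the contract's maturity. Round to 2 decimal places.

€6.58 per share

PV(dividends) I = 4.94·e^(−0.0469·9/12) = 4.7693
Fair forward F* = (S − I)·e^(rT) = (419.82 − 4.7693)·e^0.046900 = 415.0507 × 1.048017 = 434.9802
Market €441.56 > fair 434.9802: forward overpriced → cash-and-carry (borrow at r, buy the stock and collect the dividends, short the forward).
Profit at T = |F_mkt − F*| = |441.56 − 434.9802| = €6.58 per share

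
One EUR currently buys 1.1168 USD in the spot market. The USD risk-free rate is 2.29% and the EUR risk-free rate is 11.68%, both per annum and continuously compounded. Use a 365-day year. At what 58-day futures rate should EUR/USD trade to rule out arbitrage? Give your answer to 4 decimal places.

1.1003

F = S·e^((r_USD − r_EUR)T) = 1.1168 · e^((0.0229 − 0.1168) × 58/365)
= 1.1168 · e^-0.014921 = 1.1168 × 0.985190
F = 1.1003 USD per EUR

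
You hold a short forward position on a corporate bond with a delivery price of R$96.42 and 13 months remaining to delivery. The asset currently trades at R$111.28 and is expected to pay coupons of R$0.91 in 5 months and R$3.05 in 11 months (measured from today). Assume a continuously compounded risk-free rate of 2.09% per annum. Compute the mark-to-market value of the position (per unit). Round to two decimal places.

-R$13.12

PV(remaining coupons) I = 0.91·e^(−0.0209·5/12) + 3.05·e^(−0.0209·11/12) = 3.8942
Current forward F = (S − I)·e^(rT) = (111.28 − 3.8942)·e^(0.0209·13/12) = 107.3858 × 1.022900 = 109.8449
Value (long) = (F − K)·e^(−rT) = (109.8449 − 96.42) × 0.977613 = 13.1244
Short position value = −(long value) = -R$13.12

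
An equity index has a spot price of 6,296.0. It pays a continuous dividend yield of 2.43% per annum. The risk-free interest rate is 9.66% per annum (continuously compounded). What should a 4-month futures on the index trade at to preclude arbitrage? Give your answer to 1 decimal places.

6,449.6

F = S·e^((r − q)T) = 6296.0 · e^((0.0966 − 0.0243) × 4/12)
= 6296.0 · e^0.024100 = 6296.0 × 1.024393
F = 6,449.6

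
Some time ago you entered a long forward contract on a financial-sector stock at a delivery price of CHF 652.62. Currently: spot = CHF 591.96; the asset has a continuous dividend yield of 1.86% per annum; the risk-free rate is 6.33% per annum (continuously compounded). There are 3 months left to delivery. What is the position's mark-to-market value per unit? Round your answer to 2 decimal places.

-CHF 53.16

Current fair forward for the remaining 3 months: F = S·e^((r − q)·T), (r − q) = 0.0633 − 0.0186 = 0.0447
F = 591.96 · e^(0.0447 × 3/12) = 591.96 × 1.011238 = 598.6124
Value of long forward = (F − K)·e^(−rT) = (598.6124 − 652.62) · e^(−0.0633·3/12)
= -54.0076 × 0.984300 = -53.16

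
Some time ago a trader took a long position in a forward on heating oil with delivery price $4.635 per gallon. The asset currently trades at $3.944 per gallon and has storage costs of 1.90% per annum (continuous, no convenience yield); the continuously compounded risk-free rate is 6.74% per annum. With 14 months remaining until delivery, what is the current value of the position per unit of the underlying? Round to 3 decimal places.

Current fair forward for the remaining 14 months: F = S·e^((r + u)·T), (r + u) = 0.0674 + 0.0190 = 0.0864
F = 3.944 · e^(0.0864 × 14/12) = 3.944 × 1.106055 = 4.3623
Value of long forward = (F − K)·e^(−rT) = (4.3623 − 4.635) · e^(−0.0674·14/12)
= -0.2727 × 0.924379 = -0.252

-$0.252 per gallon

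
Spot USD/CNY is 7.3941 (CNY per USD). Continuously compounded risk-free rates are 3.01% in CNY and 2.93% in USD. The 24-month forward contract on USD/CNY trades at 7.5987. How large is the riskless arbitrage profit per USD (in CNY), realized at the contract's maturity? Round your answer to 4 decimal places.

Fair forward: F* = S·e^(carry·T), with carry = (r_CNY − r_USD) = 0.0301 − 0.0293 = 0.0008
F* = 7.3941 · e^(0.0008 × 24/12) = 7.3941 · e^0.001600 = 7.3941 × 1.001601 = 7.4059
Market 7.5987 > fair 7.4059: forward overpriced → cash-and-carry (buy spot, short the forward).
At maturity, profit = |F_mkt − F*| = |7.5987 − 7.4059| = 0.1928 per USD (in CNY)

0.1928 per USD (in CNY)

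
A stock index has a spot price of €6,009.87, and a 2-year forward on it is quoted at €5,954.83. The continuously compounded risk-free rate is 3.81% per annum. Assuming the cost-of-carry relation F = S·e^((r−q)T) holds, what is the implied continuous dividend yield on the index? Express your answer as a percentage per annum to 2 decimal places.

From F = S·e^((r−q)T): (r − q) = ln(F/S)/T
ln(5954.83/6009.87) = ln(0.990842) = -0.009200
(r − q) = -0.009200 / (2) = -0.004600
q = r − ln(F/S)/T = 0.0381 + 0.004600 = 0.042700
q = 4.27%

4.27%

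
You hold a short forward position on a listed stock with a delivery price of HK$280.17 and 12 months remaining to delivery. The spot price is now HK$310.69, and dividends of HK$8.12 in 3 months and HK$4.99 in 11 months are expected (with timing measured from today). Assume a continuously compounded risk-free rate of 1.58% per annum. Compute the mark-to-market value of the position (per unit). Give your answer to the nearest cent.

-HK$21.91

PV(remaining dividends) I = 8.12·e^(−0.0158·3/12) + 4.99·e^(−0.0158·11/12) = 13.0062
Current forward F = (S − I)·e^(rT) = (310.69 − 13.0062)·e^(0.0158·12/12) = 297.6838 × 1.015925 = 302.4244
Value (long) = (F − K)·e^(−rT) = (302.4244 − 280.17) × 0.984324 = 21.9055
Short position value = −(long value) = -HK$21.91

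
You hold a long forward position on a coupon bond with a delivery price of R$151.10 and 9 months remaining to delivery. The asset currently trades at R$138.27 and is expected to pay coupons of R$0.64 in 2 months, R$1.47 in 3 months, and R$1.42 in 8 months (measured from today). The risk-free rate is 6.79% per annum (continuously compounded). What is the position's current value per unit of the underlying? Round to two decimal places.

-R$8.76

PV(remaining coupons) I = 0.64·e^(−0.0679·2/12) + 1.47·e^(−0.0679·3/12) + 1.42·e^(−0.0679·8/12) = 3.4352
Current forward F = (S − I)·e^(rT) = (138.27 − 3.4352)·e^(0.0679·9/12) = 134.8348 × 1.052244 = 141.8791
Value (long) = (F − K)·e^(−rT) = (141.8791 − 151.10) × 0.950350 = -8.7631
Value = -R$8.76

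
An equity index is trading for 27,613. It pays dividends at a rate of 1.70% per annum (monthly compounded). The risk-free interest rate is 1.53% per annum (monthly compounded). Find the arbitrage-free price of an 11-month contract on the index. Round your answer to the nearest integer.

27,570

F = S · (1+r/12)^(12T) / (1+q/12)^(12T)
= 27613 × 1.014115 / 1.015694 = 27613 × 0.998445
F = 27,570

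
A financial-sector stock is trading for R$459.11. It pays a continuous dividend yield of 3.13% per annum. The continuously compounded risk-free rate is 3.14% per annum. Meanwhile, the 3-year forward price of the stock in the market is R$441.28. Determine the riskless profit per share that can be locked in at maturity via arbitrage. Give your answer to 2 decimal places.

R$17.97 per share

Fair forward: F* = S·e^(carry·T), with carry = (r − q) = 0.0314 − 0.0313 = 0.0001
F* = 459.11 · e^(0.0001 × 3) = 459.11 · e^0.000300 = 459.11 × 1.000300 = R$459.2477
Market R$441.28 < fair R$459.2477: forward underpriced → reverse cash-and-carry (short spot, go long the forward).
At maturity, profit = |F_mkt − F*| = |441.28 − 459.2477| = R$17.97 per share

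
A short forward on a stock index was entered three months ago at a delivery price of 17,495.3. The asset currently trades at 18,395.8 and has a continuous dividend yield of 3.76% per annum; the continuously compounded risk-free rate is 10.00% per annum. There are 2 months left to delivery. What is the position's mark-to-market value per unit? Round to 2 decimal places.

-1074.75

Current fair forward for the remaining 2 months: F = S·e^((r − q)·T), (r − q) = 0.1000 − 0.0376 = 0.0624
F = 18395.8 · e^(0.0624 × 2/12) = 18395.8 × 1.01045427 = 18588.1147
Value of long forward = (F − K)·e^(−rT) = (18588.1147 − 17495.3) · e^(−0.1000·2/12)
= 1092.8147 × 0.98347145 = 1074.75
Short position value = −(long value) = -1074.75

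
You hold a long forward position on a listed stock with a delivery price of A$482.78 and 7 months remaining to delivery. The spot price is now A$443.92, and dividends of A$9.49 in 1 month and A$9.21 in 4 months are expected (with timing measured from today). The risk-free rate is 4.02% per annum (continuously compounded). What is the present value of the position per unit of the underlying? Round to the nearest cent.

PV(remaining dividends) I = 9.49·e^(−0.0402·1/12) + 9.21·e^(−0.0402·4/12) = 18.5457
Current forward F = (S − I)·e^(rT) = (443.92 − 18.5457)·e^(0.0402·7/12) = 425.3743 × 1.023727 = 435.4672
Value (long) = (F − K)·e^(−rT) = (435.4672 − 482.78) × 0.976823 = -46.2162
Value = -A$46.22

-A$46.22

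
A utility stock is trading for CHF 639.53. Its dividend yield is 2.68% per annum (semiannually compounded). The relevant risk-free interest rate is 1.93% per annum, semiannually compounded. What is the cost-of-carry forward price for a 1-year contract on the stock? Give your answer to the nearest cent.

CHF 634.81

F = S · (1+r/2)^(2T) / (1+q/2)^(2T)
= 639.53 × 1.019393 / 1.026980 = 639.53 × 0.992612
F = CHF 634.81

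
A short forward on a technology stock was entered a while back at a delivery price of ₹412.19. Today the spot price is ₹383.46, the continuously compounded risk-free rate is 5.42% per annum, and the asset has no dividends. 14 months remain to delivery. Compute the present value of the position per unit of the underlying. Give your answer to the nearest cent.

₹3.47

Current fair forward for the remaining 14 months: F = S·e^(r·T), r = 0.0542
F = 383.46 · e^(0.0542 × 14/12) = 383.46 × 1.065275 = 408.4904
Value of long forward = (F − K)·e^(−rT) = (408.4904 − 412.19) · e^(−0.0542·14/12)
= -3.6996 × 0.938724 = -3.47
Short position value = −(long value) = ₹3.47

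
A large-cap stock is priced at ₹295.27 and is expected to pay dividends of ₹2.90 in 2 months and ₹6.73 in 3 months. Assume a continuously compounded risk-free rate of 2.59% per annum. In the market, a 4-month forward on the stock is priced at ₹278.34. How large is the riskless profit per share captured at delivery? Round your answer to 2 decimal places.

₹9.83 per share

PV(dividends) I = 2.90·e^(−0.0259·2/12) + 6.73·e^(−0.0259·3/12) = 9.5741
Fair forward F* = (S − I)·e^(rT) = (295.27 − 9.5741)·e^0.008633 = 285.6959 × 1.008670 = 288.1729
Market ₹278.34 < fair 288.1729: forward underpriced → reverse cash-and-carry (short the stock, invest proceeds at r, pay the dividends, go long the forward).
Profit at T = |F_mkt − F*| = |278.34 − 288.1729| = ₹9.83 per share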